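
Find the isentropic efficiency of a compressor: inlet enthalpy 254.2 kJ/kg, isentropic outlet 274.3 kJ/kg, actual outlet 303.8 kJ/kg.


dh_ideal = 274.3 - 254.2 = 20.1 kJ/kg
dh_actual = 303.8 - 254.2 = 49.6 kJ/kg
eta_s = dh_ideal / dh_actual = 20.1 / 49.6
eta_s = 0.4052

0.4052


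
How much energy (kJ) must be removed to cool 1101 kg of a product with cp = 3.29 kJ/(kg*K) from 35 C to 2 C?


dT = 35 - (2) = 33 K
Q = m * cp * dT = 1101 * 3.29 * 33
Q = 119536 kJ

119536


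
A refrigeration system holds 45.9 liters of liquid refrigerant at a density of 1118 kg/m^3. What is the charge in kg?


Charge = V * rho / 1000
Charge = 45.9 * 1118 / 1000
Charge = 51.32 kg

51.32


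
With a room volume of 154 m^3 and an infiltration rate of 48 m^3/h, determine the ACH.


ACH = flow / volume
ACH = 48 / 154
ACH = 0.312

0.312


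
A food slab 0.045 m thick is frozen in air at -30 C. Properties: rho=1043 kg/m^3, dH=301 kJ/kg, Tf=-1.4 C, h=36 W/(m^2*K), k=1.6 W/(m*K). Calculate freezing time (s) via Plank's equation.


dT = -1.4 - (-30) = 28.6 K
term1 = a/(2h) = 0.045/(2*36) = 0.000625
term2 = a^2/(8k) = 0.045^2/(8*1.6) = 0.000158203125
t = rho*dH*1000/dT * (term1 + term2)
t = 1043*301*1000/28.6 * (0.000625 + 0.000158203125)
t = 8597 s

8597


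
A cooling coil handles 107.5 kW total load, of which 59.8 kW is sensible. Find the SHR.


SHR = Q_sensible / Q_total
SHR = 59.8 / 107.5
SHR = 0.556

0.556


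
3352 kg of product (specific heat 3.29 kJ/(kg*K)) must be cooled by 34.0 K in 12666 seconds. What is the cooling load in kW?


Q = m * cp * dT / t
Q = 3352 * 3.29 * 34.0 / 12666
Q = 29.603 kW

29.603


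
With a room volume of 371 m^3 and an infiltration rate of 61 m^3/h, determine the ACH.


ACH = flow / volume
ACH = 61 / 371
ACH = 0.164

0.164


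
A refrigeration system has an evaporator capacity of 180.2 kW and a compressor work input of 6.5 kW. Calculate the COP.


COP = Q_evap / W
COP = 180.2 / 6.5
COP = 27.723

27.723


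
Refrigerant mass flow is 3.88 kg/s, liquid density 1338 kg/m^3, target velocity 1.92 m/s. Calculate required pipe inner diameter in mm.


A = m_dot / (rho * v) = 3.88 / (1338 * 1.92) = 0.001510338814 m^2
d = sqrt(4*A/pi) * 1000
d = 43.9 mm

43.9


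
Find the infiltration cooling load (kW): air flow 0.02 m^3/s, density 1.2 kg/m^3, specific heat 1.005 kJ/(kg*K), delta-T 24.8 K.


Q = V_dot * rho * cp * dT
Q = 0.02 * 1.2 * 1.005 * 24.8
Q = 0.598 kW

0.598


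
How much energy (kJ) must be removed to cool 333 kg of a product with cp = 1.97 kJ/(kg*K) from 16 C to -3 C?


dT = 16 - (-3) = 19 K
Q = m * cp * dT = 333 * 1.97 * 19
Q = 12464 kJ

12464


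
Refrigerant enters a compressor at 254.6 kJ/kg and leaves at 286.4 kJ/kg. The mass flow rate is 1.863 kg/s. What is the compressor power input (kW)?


dh = 286.4 - 254.6 = 31.8 kJ/kg
W = m_dot * dh = 1.863 * 31.8 = 59.24 kW

59.24


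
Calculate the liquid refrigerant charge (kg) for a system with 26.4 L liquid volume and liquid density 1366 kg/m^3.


Charge = V * rho / 1000
Charge = 26.4 * 1366 / 1000
Charge = 36.06 kg

36.06


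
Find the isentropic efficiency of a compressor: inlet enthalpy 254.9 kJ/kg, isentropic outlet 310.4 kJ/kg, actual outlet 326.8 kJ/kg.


dh_ideal = 310.4 - 254.9 = 55.5 kJ/kg
dh_actual = 326.8 - 254.9 = 71.9 kJ/kg
eta_s = dh_ideal / dh_actual = 55.5 / 71.9
eta_s = 0.7719

0.7719


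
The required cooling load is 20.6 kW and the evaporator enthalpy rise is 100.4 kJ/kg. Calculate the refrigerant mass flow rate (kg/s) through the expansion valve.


m_dot = Q / dh
m_dot = 20.6 / 100.4
m_dot = 0.2052 kg/s

0.2052


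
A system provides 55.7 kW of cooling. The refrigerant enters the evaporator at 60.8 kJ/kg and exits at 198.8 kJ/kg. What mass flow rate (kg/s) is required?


dh = 198.8 - 60.8 = 138.0 kJ/kg
m_dot = Q / dh = 55.7 / 138.0 = 0.4036 kg/s

0.4036


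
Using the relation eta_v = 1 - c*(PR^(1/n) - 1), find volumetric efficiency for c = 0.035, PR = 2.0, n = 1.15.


PR^(1/n) = 2.0^(1/1.15) = 1.82711218
eta_v = 1 - 0.035 * (1.82711218 - 1)
eta_v = 0.9711

0.9711


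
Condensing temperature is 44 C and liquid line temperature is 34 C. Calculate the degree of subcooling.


Subcooling = T_cond - T_liquid
Subcooling = 44 - 34
Subcooling = 10 K

10


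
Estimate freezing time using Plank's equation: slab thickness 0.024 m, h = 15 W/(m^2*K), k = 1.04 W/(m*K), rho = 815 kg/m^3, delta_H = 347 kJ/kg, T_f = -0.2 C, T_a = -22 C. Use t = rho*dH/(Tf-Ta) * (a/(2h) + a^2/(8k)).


dT = -0.2 - (-22) = 21.8 K
term1 = a/(2h) = 0.024/(2*15) = 0.0008
term2 = a^2/(8k) = 0.024^2/(8*1.04) = 0.00006923076923
t = rho*dH*1000/dT * (term1 + term2)
t = 815*347*1000/21.8 * (0.0008 + 0.00006923076923)
t = 11276 s

11276


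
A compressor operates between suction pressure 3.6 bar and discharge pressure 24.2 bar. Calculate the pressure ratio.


PR = P_high / P_low
PR = 24.2 / 3.6
PR = 6.722

6.722


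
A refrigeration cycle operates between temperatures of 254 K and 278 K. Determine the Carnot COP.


dT = 278 - 254 = 24 K
COP_carnot = T_cold / dT = 254 / 24
COP_carnot = 10.583

10.583


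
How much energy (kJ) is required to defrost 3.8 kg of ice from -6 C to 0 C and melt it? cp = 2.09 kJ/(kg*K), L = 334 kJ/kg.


Sensible heat = cp * dT = 2.09 * 6 = 12.54 kJ/kg
Total per kg = 12.54 + 334 = 346.54 kJ/kg
Q = m * total = 3.8 * 346.54
Q = 1316.9 kJ

1316.9


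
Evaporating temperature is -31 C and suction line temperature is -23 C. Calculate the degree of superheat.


Superheat = T_suction - T_evap
Superheat = -23 - (-31)
Superheat = 8 K

8


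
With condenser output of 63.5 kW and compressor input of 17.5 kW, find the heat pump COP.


COP_hp = Q_cond / W
COP_hp = 63.5 / 17.5
COP_hp = 3.629

3.629


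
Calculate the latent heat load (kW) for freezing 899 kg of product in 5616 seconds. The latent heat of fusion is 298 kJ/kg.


Q_lat = m * h_fg / t
Q_lat = 899 * 298 / 5616
Q_lat = 47.7 kW

47.7


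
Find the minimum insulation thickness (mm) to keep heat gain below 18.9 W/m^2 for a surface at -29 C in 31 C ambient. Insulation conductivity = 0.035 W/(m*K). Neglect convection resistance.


dT = 31 - (-29) = 60 K
thickness = k * dT / q_max * 1000
thickness = 0.035 * 60 / 18.9 * 1000
thickness = 111.1 mm

111.1


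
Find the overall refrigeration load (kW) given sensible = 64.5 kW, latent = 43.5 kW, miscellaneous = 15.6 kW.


Q_total = Q_s + Q_l + Q_misc
Q_total = 64.5 + 43.5 + 15.6
Q_total = 123.6 kW

123.6


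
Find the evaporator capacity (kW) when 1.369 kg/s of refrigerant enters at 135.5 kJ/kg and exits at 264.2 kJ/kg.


dh = 264.2 - 135.5 = 128.7 kJ/kg
Q_evap = m_dot * dh = 1.369 * 128.7
Q_evap = 176.19 kW

176.19


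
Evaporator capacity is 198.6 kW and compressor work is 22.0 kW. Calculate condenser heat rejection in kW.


Q_cond = Q_evap + W
Q_cond = 198.6 + 22.0
Q_cond = 220.6 kW

220.6


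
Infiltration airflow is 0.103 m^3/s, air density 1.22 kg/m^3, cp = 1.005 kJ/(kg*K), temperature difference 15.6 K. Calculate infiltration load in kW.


Q = V_dot * rho * cp * dT
Q = 0.103 * 1.22 * 1.005 * 15.6
Q = 1.97 kW

1.97


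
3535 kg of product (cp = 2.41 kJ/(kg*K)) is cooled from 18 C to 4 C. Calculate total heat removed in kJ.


dT = 18 - (4) = 14 K
Q = m * cp * dT = 3535 * 2.41 * 14
Q = 119271 kJ

119271


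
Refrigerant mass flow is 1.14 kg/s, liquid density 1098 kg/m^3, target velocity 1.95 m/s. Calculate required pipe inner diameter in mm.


A = m_dot / (rho * v) = 1.14 / (1098 * 1.95) = 0.000532436598 m^2
d = sqrt(4*A/pi) * 1000
d = 26.0 mm

26.0


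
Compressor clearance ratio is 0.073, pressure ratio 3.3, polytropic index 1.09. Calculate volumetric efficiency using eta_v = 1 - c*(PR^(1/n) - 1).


PR^(1/n) = 3.3^(1/1.09) = 2.9902043
eta_v = 1 - 0.073 * (2.9902043 - 1)
eta_v = 0.8547

0.8547


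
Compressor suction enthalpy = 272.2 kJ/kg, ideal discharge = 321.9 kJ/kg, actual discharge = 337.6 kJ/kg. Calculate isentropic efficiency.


dh_ideal = 321.9 - 272.2 = 49.7 kJ/kg
dh_actual = 337.6 - 272.2 = 65.4 kJ/kg
eta_s = dh_ideal / dh_actual = 49.7 / 65.4
eta_s = 0.7599

0.7599


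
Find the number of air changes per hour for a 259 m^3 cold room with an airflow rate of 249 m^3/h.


ACH = flow / volume
ACH = 249 / 259
ACH = 0.961

0.961


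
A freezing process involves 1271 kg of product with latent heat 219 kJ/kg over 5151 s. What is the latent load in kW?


Q_lat = m * h_fg / t
Q_lat = 1271 * 219 / 5151
Q_lat = 54.04 kW

54.04


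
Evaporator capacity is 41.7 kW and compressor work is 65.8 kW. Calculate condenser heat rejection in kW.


Q_cond = Q_evap + W
Q_cond = 41.7 + 65.8
Q_cond = 107.5 kW

107.5


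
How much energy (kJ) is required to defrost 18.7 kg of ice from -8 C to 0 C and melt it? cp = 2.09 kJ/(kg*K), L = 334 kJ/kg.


Sensible heat = cp * dT = 2.09 * 8 = 16.72 kJ/kg
Total per kg = 16.72 + 334 = 350.72 kJ/kg
Q = m * total = 18.7 * 350.72
Q = 6558.5 kJ

6558.5


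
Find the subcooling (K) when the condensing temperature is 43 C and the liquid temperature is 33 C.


Subcooling = T_cond - T_liquid
Subcooling = 43 - 33
Subcooling = 10 K

10


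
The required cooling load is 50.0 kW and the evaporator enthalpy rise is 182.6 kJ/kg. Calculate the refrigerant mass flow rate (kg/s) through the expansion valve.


m_dot = Q / dh
m_dot = 50.0 / 182.6
m_dot = 0.2738 kg/s

0.2738


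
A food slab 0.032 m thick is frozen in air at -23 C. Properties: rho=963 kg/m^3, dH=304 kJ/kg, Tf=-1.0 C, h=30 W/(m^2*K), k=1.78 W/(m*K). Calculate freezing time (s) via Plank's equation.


dT = -1.0 - (-23) = 22.0 K
term1 = a/(2h) = 0.032/(2*30) = 0.0005333333333
term2 = a^2/(8k) = 0.032^2/(8*1.78) = 0.00007191011236
t = rho*dH*1000/dT * (term1 + term2)
t = 963*304*1000/22.0 * (0.0005333333333 + 0.00007191011236)
t = 8054 s

8054


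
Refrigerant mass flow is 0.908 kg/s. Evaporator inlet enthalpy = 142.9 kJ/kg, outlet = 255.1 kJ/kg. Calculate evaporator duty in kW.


dh = 255.1 - 142.9 = 112.2 kJ/kg
Q_evap = m_dot * dh = 0.908 * 112.2
Q_evap = 101.88 kW

101.88


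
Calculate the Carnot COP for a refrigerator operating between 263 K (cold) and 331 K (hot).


dT = 331 - 263 = 68 K
COP_carnot = T_cold / dT = 263 / 68
COP_carnot = 3.868

3.868


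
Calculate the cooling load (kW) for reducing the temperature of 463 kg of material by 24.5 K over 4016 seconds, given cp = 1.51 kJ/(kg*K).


Q = m * cp * dT / t
Q = 463 * 1.51 * 24.5 / 4016
Q = 4.265 kW

4.265


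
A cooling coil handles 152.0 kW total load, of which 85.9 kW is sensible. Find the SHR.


SHR = Q_sensible / Q_total
SHR = 85.9 / 152.0
SHR = 0.565

0.565


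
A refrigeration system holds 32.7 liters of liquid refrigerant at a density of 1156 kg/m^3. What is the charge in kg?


Charge = V * rho / 1000
Charge = 32.7 * 1156 / 1000
Charge = 37.8 kg

37.8


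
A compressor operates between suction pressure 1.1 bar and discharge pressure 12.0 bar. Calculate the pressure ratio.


PR = P_high / P_low
PR = 12.0 / 1.1
PR = 10.909

10.909


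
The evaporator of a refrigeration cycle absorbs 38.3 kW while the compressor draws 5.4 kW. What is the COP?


COP = Q_evap / W
COP = 38.3 / 5.4
COP = 7.093

7.093


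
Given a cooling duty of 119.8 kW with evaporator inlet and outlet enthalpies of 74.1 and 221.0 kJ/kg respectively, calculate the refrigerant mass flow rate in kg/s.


dh = 221.0 - 74.1 = 146.9 kJ/kg
m_dot = Q / dh = 119.8 / 146.9 = 0.8155 kg/s

0.8155


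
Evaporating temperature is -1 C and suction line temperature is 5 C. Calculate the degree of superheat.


Superheat = T_suction - T_evap
Superheat = 5 - (-1)
Superheat = 6 K

6


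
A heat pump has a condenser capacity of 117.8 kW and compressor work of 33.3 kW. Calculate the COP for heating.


COP_hp = Q_cond / W
COP_hp = 117.8 / 33.3
COP_hp = 3.538

3.538


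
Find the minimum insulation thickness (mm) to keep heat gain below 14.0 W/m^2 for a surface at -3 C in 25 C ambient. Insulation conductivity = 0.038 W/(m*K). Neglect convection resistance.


dT = 25 - (-3) = 28 K
thickness = k * dT / q_max * 1000
thickness = 0.038 * 28 / 14.0 * 1000
thickness = 76.0 mm

76.0


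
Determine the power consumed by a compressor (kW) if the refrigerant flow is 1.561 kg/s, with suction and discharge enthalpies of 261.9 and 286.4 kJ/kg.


dh = 286.4 - 261.9 = 24.5 kJ/kg
W = m_dot * dh = 1.561 * 24.5 = 38.24 kW

38.24


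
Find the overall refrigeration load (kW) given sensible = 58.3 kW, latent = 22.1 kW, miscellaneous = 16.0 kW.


Q_total = Q_s + Q_l + Q_misc
Q_total = 58.3 + 22.1 + 16.0
Q_total = 96.4 kW

96.4


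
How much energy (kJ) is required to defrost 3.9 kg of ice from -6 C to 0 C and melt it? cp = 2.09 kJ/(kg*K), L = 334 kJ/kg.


Sensible heat = cp * dT = 2.09 * 6 = 12.54 kJ/kg
Total per kg = 12.54 + 334 = 346.54 kJ/kg
Q = m * total = 3.9 * 346.54
Q = 1351.5 kJ

1351.5


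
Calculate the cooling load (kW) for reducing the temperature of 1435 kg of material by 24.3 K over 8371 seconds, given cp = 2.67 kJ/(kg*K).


Q = m * cp * dT / t
Q = 1435 * 2.67 * 24.3 / 8371
Q = 11.122 kW

11.122


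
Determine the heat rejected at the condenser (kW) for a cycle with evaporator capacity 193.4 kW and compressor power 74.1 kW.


Q_cond = Q_evap + W
Q_cond = 193.4 + 74.1
Q_cond = 267.5 kW

267.5


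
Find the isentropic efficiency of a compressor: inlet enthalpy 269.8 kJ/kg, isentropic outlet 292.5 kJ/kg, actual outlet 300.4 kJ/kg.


dh_ideal = 292.5 - 269.8 = 22.7 kJ/kg
dh_actual = 300.4 - 269.8 = 30.6 kJ/kg
eta_s = dh_ideal / dh_actual = 22.7 / 30.6
eta_s = 0.7418

0.7418


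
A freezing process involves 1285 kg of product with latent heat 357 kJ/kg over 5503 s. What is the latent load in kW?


Q_lat = m * h_fg / t
Q_lat = 1285 * 357 / 5503
Q_lat = 83.36 kW

83.36


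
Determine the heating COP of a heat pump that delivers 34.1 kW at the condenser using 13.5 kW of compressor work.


COP_hp = Q_cond / W
COP_hp = 34.1 / 13.5
COP_hp = 2.526

2.526


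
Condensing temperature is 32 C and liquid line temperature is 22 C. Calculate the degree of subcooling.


Subcooling = T_cond - T_liquid
Subcooling = 32 - 22
Subcooling = 10 K

10


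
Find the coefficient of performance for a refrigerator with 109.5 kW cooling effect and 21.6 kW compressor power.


COP = Q_evap / W
COP = 109.5 / 21.6
COP = 5.069

5.069


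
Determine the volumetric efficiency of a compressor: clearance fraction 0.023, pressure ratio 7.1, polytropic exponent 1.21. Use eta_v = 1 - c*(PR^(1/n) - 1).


PR^(1/n) = 7.1^(1/1.21) = 5.05265094
eta_v = 1 - 0.023 * (5.05265094 - 1)
eta_v = 0.9068

0.9068


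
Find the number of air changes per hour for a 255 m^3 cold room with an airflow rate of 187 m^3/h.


ACH = flow / volume
ACH = 187 / 255
ACH = 0.733

0.733


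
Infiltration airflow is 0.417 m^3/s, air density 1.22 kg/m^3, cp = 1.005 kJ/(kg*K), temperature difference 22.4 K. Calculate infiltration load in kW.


Q = V_dot * rho * cp * dT
Q = 0.417 * 1.22 * 1.005 * 22.4
Q = 11.453 kW

11.453


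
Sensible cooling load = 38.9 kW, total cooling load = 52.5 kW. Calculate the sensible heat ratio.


SHR = Q_sensible / Q_total
SHR = 38.9 / 52.5
SHR = 0.741

0.741


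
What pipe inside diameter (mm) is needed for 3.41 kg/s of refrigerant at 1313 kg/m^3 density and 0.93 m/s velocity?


A = m_dot / (rho * v) = 3.41 / (1313 * 0.93) = 0.002792586951 m^2
d = sqrt(4*A/pi) * 1000
d = 59.6 mm

59.6


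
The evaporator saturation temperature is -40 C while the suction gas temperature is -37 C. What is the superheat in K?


Superheat = T_suction - T_evap
Superheat = -37 - (-40)
Superheat = 3 K

3


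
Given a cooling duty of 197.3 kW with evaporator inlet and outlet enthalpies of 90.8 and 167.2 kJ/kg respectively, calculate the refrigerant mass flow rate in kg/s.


dh = 167.2 - 90.8 = 76.4 kJ/kg
m_dot = Q / dh = 197.3 / 76.4 = 2.5825 kg/s

2.5825


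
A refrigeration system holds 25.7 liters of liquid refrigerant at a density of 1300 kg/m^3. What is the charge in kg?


Charge = V * rho / 1000
Charge = 25.7 * 1300 / 1000
Charge = 33.41 kg

33.41


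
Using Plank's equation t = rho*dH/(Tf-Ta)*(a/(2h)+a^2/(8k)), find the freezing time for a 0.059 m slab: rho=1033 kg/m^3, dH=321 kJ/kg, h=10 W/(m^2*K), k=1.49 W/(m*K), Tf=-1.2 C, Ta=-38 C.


dT = -1.2 - (-38) = 36.8 K
term1 = a/(2h) = 0.059/(2*10) = 0.00295
term2 = a^2/(8k) = 0.059^2/(8*1.49) = 0.0002920302013
t = rho*dH*1000/dT * (term1 + term2)
t = 1033*321*1000/36.8 * (0.00295 + 0.0002920302013)
t = 29213 s

29213


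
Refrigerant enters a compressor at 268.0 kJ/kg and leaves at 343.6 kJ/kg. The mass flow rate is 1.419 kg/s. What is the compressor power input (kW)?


dh = 343.6 - 268.0 = 75.6 kJ/kg
W = m_dot * dh = 1.419 * 75.6 = 107.28 kW

107.28


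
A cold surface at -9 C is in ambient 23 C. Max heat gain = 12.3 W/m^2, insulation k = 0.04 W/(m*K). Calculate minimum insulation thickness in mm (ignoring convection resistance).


dT = 23 - (-9) = 32 K
thickness = k * dT / q_max * 1000
thickness = 0.04 * 32 / 12.3 * 1000
thickness = 104.1 mm

104.1


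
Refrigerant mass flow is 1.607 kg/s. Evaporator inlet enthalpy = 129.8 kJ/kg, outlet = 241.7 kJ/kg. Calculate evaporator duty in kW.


dh = 241.7 - 129.8 = 111.9 kJ/kg
Q_evap = m_dot * dh = 1.607 * 111.9
Q_evap = 179.82 kW

179.82


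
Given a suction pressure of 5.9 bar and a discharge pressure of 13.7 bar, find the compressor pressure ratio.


PR = P_high / P_low
PR = 13.7 / 5.9
PR = 2.322

2.322


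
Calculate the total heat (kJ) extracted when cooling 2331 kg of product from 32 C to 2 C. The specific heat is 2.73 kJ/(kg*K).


dT = 32 - (2) = 30 K
Q = m * cp * dT = 2331 * 2.73 * 30
Q = 190909 kJ

190909


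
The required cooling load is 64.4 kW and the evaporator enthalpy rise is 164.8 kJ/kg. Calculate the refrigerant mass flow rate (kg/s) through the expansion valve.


m_dot = Q / dh
m_dot = 64.4 / 164.8
m_dot = 0.3908 kg/s

0.3908


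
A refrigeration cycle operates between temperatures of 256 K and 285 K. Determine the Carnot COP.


dT = 285 - 256 = 29 K
COP_carnot = T_cold / dT = 256 / 29
COP_carnot = 8.828

8.828


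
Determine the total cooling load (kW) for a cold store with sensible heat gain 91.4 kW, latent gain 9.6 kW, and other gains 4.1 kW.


Q_total = Q_s + Q_l + Q_misc
Q_total = 91.4 + 9.6 + 4.1
Q_total = 105.1 kW

105.1


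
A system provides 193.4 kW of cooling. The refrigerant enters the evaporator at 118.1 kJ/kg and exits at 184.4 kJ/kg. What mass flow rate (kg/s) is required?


dh = 184.4 - 118.1 = 66.3 kJ/kg
m_dot = Q / dh = 193.4 / 66.3 = 2.917 kg/s

2.917


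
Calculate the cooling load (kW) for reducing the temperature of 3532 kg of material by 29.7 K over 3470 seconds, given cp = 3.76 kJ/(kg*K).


Q = m * cp * dT / t
Q = 3532 * 3.76 * 29.7 / 3470
Q = 113.667 kW

113.667


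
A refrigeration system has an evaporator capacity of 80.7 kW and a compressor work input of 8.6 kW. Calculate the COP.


COP = Q_evap / W
COP = 80.7 / 8.6
COP = 9.384

9.384


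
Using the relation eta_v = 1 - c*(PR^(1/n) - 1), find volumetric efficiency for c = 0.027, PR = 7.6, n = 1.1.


PR^(1/n) = 7.6^(1/1.1) = 6.32032818
eta_v = 1 - 0.027 * (6.32032818 - 1)
eta_v = 0.8564

0.8564


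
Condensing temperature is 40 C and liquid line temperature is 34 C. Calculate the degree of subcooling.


Subcooling = T_cond - T_liquid
Subcooling = 40 - 34
Subcooling = 6 K

6


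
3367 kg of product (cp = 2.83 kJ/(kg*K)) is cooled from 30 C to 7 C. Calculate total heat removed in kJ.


dT = 30 - (7) = 23 K
Q = m * cp * dT = 3367 * 2.83 * 23
Q = 219158 kJ

219158


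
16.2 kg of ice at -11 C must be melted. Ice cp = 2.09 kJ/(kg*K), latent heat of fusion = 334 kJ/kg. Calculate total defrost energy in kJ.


Sensible heat = cp * dT = 2.09 * 11 = 22.99 kJ/kg
Total per kg = 22.99 + 334 = 356.99 kJ/kg
Q = m * total = 16.2 * 356.99
Q = 5783.2 kJ

5783.2


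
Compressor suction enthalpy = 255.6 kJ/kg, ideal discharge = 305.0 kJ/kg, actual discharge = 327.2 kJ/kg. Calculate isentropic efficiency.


dh_ideal = 305.0 - 255.6 = 49.4 kJ/kg
dh_actual = 327.2 - 255.6 = 71.6 kJ/kg
eta_s = dh_ideal / dh_actual = 49.4 / 71.6
eta_s = 0.6899

0.6899


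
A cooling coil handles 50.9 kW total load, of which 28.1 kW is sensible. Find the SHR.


SHR = Q_sensible / Q_total
SHR = 28.1 / 50.9
SHR = 0.552

0.552


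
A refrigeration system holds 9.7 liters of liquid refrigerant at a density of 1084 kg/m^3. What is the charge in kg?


Charge = V * rho / 1000
Charge = 9.7 * 1084 / 1000
Charge = 10.51 kg

10.51


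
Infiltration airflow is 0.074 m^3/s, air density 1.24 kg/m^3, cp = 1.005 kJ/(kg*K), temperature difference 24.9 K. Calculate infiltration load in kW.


Q = V_dot * rho * cp * dT
Q = 0.074 * 1.24 * 1.005 * 24.9
Q = 2.296 kW

2.296


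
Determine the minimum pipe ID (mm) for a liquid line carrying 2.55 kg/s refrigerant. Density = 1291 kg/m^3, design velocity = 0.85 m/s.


A = m_dot / (rho * v) = 2.55 / (1291 * 0.85) = 0.002323780015 m^2
d = sqrt(4*A/pi) * 1000
d = 54.4 mm

54.4


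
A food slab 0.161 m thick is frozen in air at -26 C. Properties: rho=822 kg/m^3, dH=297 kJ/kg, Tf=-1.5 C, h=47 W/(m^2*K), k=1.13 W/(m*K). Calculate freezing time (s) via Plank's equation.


dT = -1.5 - (-26) = 24.5 K
term1 = a/(2h) = 0.161/(2*47) = 0.001712765957
term2 = a^2/(8k) = 0.161^2/(8*1.13) = 0.002867367257
t = rho*dH*1000/dT * (term1 + term2)
t = 822*297*1000/24.5 * (0.001712765957 + 0.002867367257)
t = 45639 s

45639


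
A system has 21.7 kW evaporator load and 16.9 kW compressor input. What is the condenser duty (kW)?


Q_cond = Q_evap + W
Q_cond = 21.7 + 16.9
Q_cond = 38.6 kW

38.6


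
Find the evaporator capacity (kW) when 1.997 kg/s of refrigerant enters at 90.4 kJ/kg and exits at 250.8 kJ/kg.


dh = 250.8 - 90.4 = 160.4 kJ/kg
Q_evap = m_dot * dh = 1.997 * 160.4
Q_evap = 320.32 kW

320.32


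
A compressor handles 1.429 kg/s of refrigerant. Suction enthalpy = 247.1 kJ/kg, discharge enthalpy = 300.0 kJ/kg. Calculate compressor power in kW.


dh = 300.0 - 247.1 = 52.9 kJ/kg
W = m_dot * dh = 1.429 * 52.9 = 75.59 kW

75.59


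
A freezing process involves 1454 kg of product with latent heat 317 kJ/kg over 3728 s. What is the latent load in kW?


Q_lat = m * h_fg / t
Q_lat = 1454 * 317 / 3728
Q_lat = 123.64 kW

123.64


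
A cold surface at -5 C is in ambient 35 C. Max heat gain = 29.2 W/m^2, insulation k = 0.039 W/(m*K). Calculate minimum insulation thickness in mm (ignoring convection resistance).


dT = 35 - (-5) = 40 K
thickness = k * dT / q_max * 1000
thickness = 0.039 * 40 / 29.2 * 1000
thickness = 53.4 mm

53.4


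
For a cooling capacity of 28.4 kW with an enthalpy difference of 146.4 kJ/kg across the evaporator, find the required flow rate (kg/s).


m_dot = Q / dh
m_dot = 28.4 / 146.4
m_dot = 0.194 kg/s

0.194


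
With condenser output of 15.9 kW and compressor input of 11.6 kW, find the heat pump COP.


COP_hp = Q_cond / W
COP_hp = 15.9 / 11.6
COP_hp = 1.371

1.371


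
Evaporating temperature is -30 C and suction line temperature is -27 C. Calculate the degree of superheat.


Superheat = T_suction - T_evap
Superheat = -27 - (-30)
Superheat = 3 K

3


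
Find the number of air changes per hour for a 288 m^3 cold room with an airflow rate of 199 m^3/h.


ACH = flow / volume
ACH = 199 / 288
ACH = 0.691

0.691


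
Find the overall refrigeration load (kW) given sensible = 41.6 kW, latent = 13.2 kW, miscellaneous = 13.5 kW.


Q_total = Q_s + Q_l + Q_misc
Q_total = 41.6 + 13.2 + 13.5
Q_total = 68.3 kW

68.3


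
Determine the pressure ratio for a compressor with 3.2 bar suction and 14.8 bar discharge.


PR = P_high / P_low
PR = 14.8 / 3.2
PR = 4.625

4.625


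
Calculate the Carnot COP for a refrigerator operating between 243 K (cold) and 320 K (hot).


dT = 320 - 243 = 77 K
COP_carnot = T_cold / dT = 243 / 77
COP_carnot = 3.156

3.156


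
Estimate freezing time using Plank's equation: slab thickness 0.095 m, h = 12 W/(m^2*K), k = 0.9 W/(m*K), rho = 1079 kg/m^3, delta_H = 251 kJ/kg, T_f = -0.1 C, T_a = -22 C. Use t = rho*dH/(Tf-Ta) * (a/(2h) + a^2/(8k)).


dT = -0.1 - (-22) = 21.9 K
term1 = a/(2h) = 0.095/(2*12) = 0.003958333333
term2 = a^2/(8k) = 0.095^2/(8*0.9) = 0.001253472222
t = rho*dH*1000/dT * (term1 + term2)
t = 1079*251*1000/21.9 * (0.003958333333 + 0.001253472222)
t = 64452 s

64452


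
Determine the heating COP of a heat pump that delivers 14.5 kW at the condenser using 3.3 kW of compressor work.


COP_hp = Q_cond / W
COP_hp = 14.5 / 3.3
COP_hp = 4.394

4.394


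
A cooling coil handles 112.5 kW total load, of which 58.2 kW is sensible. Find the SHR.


SHR = Q_sensible / Q_total
SHR = 58.2 / 112.5
SHR = 0.517

0.517


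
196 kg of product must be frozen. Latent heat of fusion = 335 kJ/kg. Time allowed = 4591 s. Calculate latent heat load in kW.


Q_lat = m * h_fg / t
Q_lat = 196 * 335 / 4591
Q_lat = 14.3 kW

14.3


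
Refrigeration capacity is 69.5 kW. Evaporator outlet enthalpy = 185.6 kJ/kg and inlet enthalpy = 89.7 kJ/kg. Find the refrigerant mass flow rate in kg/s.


dh = 185.6 - 89.7 = 95.9 kJ/kg
m_dot = Q / dh = 69.5 / 95.9 = 0.7247 kg/s

0.7247


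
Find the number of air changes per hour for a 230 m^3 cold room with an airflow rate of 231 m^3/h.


ACH = flow / volume
ACH = 231 / 230
ACH = 1.004

1.004


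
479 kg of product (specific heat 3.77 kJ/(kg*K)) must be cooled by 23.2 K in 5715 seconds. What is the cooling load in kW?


Q = m * cp * dT / t
Q = 479 * 3.77 * 23.2 / 5715
Q = 7.331 kW

7.331


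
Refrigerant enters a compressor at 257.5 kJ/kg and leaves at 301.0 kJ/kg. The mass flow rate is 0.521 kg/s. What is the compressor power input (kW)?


dh = 301.0 - 257.5 = 43.5 kJ/kg
W = m_dot * dh = 0.521 * 43.5 = 22.66 kW

22.66


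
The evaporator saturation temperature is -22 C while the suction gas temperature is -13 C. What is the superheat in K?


Superheat = T_suction - T_evap
Superheat = -13 - (-22)
Superheat = 9 K

9


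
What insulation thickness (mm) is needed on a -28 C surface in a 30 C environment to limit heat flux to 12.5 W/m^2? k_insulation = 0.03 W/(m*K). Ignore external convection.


dT = 30 - (-28) = 58 K
thickness = k * dT / q_max * 1000
thickness = 0.03 * 58 / 12.5 * 1000
thickness = 139.2 mm

139.2


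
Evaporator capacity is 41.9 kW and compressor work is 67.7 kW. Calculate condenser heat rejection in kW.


Q_cond = Q_evap + W
Q_cond = 41.9 + 67.7
Q_cond = 109.6 kW

109.6


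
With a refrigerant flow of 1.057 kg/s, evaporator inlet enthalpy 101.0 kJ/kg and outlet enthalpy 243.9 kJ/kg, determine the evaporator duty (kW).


dh = 243.9 - 101.0 = 142.9 kJ/kg
Q_evap = m_dot * dh = 1.057 * 142.9
Q_evap = 151.05 kW

151.05


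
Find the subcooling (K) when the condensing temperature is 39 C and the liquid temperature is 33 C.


Subcooling = T_cond - T_liquid
Subcooling = 39 - 33
Subcooling = 6 K

6


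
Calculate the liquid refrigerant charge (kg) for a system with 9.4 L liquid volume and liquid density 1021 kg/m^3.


Charge = V * rho / 1000
Charge = 9.4 * 1021 / 1000
Charge = 9.6 kg

9.6


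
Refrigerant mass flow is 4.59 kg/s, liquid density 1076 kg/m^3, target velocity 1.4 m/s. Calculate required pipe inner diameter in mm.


A = m_dot / (rho * v) = 4.59 / (1076 * 1.4) = 0.003046999469 m^2
d = sqrt(4*A/pi) * 1000
d = 62.3 mm

62.3


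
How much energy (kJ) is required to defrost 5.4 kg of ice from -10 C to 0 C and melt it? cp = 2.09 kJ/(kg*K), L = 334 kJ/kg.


Sensible heat = cp * dT = 2.09 * 10 = 20.9 kJ/kg
Total per kg = 20.9 + 334 = 354.9 kJ/kg
Q = m * total = 5.4 * 354.9
Q = 1916.5 kJ

1916.5


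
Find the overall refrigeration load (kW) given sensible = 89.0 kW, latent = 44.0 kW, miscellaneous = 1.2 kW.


Q_total = Q_s + Q_l + Q_misc
Q_total = 89.0 + 44.0 + 1.2
Q_total = 134.2 kW

134.2


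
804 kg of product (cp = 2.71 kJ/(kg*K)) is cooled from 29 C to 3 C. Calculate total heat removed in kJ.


dT = 29 - (3) = 26 K
Q = m * cp * dT = 804 * 2.71 * 26
Q = 56650 kJ

56650


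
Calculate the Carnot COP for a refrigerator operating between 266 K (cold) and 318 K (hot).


dT = 318 - 266 = 52 K
COP_carnot = T_cold / dT = 266 / 52
COP_carnot = 5.115

5.115


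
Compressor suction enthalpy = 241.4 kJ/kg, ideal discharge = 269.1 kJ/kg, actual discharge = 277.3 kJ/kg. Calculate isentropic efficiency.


dh_ideal = 269.1 - 241.4 = 27.7 kJ/kg
dh_actual = 277.3 - 241.4 = 35.9 kJ/kg
eta_s = dh_ideal / dh_actual = 27.7 / 35.9
eta_s = 0.7716

0.7716


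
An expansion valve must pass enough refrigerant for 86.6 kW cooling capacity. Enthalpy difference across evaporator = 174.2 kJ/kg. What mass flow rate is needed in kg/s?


m_dot = Q / dh
m_dot = 86.6 / 174.2
m_dot = 0.4971 kg/s

0.4971


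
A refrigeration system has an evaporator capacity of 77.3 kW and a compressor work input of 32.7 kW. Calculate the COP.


COP = Q_evap / W
COP = 77.3 / 32.7
COP = 2.364

2.364


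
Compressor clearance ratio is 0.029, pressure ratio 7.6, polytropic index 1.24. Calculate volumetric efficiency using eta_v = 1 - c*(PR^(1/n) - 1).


PR^(1/n) = 7.6^(1/1.24) = 5.13255418
eta_v = 1 - 0.029 * (5.13255418 - 1)
eta_v = 0.8802

0.8802


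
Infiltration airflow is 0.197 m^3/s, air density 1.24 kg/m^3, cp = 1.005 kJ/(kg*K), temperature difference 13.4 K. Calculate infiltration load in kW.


Q = V_dot * rho * cp * dT
Q = 0.197 * 1.24 * 1.005 * 13.4
Q = 3.29 kW

3.29


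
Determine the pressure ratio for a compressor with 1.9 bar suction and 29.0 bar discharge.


PR = P_high / P_low
PR = 29.0 / 1.9
PR = 15.263

15.263


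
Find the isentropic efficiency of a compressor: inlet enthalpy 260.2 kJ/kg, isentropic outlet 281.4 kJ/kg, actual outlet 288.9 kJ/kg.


dh_ideal = 281.4 - 260.2 = 21.2 kJ/kg
dh_actual = 288.9 - 260.2 = 28.7 kJ/kg
eta_s = dh_ideal / dh_actual = 21.2 / 28.7
eta_s = 0.7387

0.7387


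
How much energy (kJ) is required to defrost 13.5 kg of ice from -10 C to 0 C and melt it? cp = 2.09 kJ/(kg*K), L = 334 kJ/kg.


Sensible heat = cp * dT = 2.09 * 10 = 20.9 kJ/kg
Total per kg = 20.9 + 334 = 354.9 kJ/kg
Q = m * total = 13.5 * 354.9
Q = 4791.2 kJ

4791.2


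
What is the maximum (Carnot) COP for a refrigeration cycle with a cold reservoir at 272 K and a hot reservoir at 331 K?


dT = 331 - 272 = 59 K
COP_carnot = T_cold / dT = 272 / 59
COP_carnot = 4.61

4.61


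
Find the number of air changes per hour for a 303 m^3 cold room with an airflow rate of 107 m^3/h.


ACH = flow / volume
ACH = 107 / 303
ACH = 0.353

0.353


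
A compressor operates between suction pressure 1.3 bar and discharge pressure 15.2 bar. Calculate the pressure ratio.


PR = P_high / P_low
PR = 15.2 / 1.3
PR = 11.692

11.692


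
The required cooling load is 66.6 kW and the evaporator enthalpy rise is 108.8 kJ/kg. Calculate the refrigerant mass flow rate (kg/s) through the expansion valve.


m_dot = Q / dh
m_dot = 66.6 / 108.8
m_dot = 0.6121 kg/s

0.6121


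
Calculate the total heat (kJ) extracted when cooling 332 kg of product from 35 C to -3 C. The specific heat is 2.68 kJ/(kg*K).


dT = 35 - (-3) = 38 K
Q = m * cp * dT = 332 * 2.68 * 38
Q = 33811 kJ

33811


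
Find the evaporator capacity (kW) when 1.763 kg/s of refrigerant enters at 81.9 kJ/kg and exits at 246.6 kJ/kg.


dh = 246.6 - 81.9 = 164.7 kJ/kg
Q_evap = m_dot * dh = 1.763 * 164.7
Q_evap = 290.37 kW

290.37


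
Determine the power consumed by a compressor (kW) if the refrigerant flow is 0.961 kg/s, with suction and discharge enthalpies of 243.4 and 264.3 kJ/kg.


dh = 264.3 - 243.4 = 20.9 kJ/kg
W = m_dot * dh = 0.961 * 20.9 = 20.08 kW

20.08


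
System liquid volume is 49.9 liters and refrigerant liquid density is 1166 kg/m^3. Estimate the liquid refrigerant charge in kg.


Charge = V * rho / 1000
Charge = 49.9 * 1166 / 1000
Charge = 58.18 kg

58.18


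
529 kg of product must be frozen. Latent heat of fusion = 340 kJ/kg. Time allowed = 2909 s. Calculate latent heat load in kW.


Q_lat = m * h_fg / t
Q_lat = 529 * 340 / 2909
Q_lat = 61.83 kW

61.83


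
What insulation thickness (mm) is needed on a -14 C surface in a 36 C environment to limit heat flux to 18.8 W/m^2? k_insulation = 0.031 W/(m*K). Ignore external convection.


dT = 36 - (-14) = 50 K
thickness = k * dT / q_max * 1000
thickness = 0.031 * 50 / 18.8 * 1000
thickness = 82.4 mm

82.4


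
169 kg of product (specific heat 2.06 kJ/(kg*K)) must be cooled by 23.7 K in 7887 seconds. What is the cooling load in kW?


Q = m * cp * dT / t
Q = 169 * 2.06 * 23.7 / 7887
Q = 1.046 kW

1.046


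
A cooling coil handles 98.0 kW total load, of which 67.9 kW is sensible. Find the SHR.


SHR = Q_sensible / Q_total
SHR = 67.9 / 98.0
SHR = 0.693

0.693


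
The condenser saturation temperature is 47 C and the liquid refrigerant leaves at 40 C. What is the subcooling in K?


Subcooling = T_cond - T_liquid
Subcooling = 47 - 40
Subcooling = 7 K

7


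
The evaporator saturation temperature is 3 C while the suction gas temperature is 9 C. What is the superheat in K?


Superheat = T_suction - T_evap
Superheat = 9 - (3)
Superheat = 6 K

6


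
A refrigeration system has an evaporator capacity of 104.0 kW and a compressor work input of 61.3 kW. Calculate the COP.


COP = Q_evap / W
COP = 104.0 / 61.3
COP = 1.697

1.697


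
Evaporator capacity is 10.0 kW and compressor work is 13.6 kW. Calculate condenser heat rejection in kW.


Q_cond = Q_evap + W
Q_cond = 10.0 + 13.6
Q_cond = 23.6 kW

23.6


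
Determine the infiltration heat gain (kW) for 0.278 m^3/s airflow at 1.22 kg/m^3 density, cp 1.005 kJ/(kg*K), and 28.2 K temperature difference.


Q = V_dot * rho * cp * dT
Q = 0.278 * 1.22 * 1.005 * 28.2
Q = 9.612 kW

9.612


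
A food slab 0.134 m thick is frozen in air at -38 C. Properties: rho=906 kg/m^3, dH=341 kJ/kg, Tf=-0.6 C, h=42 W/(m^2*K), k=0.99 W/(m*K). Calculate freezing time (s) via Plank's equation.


dT = -0.6 - (-38) = 37.4 K
term1 = a/(2h) = 0.134/(2*42) = 0.001595238095
term2 = a^2/(8k) = 0.134^2/(8*0.99) = 0.002267171717
t = rho*dH*1000/dT * (term1 + term2)
t = 906*341*1000/37.4 * (0.001595238095 + 0.002267171717)
t = 31906 s

31906


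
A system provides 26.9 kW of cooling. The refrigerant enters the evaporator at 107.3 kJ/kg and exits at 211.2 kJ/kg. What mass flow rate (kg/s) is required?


dh = 211.2 - 107.3 = 103.9 kJ/kg
m_dot = Q / dh = 26.9 / 103.9 = 0.2589 kg/s

0.2589


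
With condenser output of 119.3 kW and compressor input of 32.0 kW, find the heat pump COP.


COP_hp = Q_cond / W
COP_hp = 119.3 / 32.0
COP_hp = 3.728

3.728


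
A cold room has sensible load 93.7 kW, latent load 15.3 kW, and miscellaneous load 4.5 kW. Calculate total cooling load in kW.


Q_total = Q_s + Q_l + Q_misc
Q_total = 93.7 + 15.3 + 4.5
Q_total = 113.5 kW

113.5


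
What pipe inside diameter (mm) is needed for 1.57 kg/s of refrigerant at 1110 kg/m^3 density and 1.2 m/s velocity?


A = m_dot / (rho * v) = 1.57 / (1110 * 1.2) = 0.001178678679 m^2
d = sqrt(4*A/pi) * 1000
d = 38.7 mm

38.7


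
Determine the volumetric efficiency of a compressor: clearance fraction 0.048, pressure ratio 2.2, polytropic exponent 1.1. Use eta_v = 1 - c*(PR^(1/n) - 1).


PR^(1/n) = 2.2^(1/1.1) = 2.04782738
eta_v = 1 - 0.048 * (2.04782738 - 1)
eta_v = 0.9497

0.9497


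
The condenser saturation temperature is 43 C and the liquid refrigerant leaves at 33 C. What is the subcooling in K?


Subcooling = T_cond - T_liquid
Subcooling = 43 - 33
Subcooling = 10 K

10


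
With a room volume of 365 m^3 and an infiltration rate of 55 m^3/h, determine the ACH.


ACH = flow / volume
ACH = 55 / 365
ACH = 0.151

0.151


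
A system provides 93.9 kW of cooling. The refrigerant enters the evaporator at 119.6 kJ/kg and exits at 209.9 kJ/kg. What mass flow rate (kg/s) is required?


dh = 209.9 - 119.6 = 90.3 kJ/kg
m_dot = Q / dh = 93.9 / 90.3 = 1.0399 kg/s

1.0399


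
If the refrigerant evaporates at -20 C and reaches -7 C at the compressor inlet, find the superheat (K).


Superheat = T_suction - T_evap
Superheat = -7 - (-20)
Superheat = 13 K

13


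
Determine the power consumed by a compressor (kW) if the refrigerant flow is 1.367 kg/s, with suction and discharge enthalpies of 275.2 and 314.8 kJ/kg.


dh = 314.8 - 275.2 = 39.6 kJ/kg
W = m_dot * dh = 1.367 * 39.6 = 54.13 kW

54.13


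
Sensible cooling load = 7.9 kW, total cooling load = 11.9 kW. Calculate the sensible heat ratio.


SHR = Q_sensible / Q_total
SHR = 7.9 / 11.9
SHR = 0.664

0.664


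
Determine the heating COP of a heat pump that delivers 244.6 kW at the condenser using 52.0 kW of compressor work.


COP_hp = Q_cond / W
COP_hp = 244.6 / 52.0
COP_hp = 4.704

4.704


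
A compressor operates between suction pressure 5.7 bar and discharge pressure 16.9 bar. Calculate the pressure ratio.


PR = P_high / P_low
PR = 16.9 / 5.7
PR = 2.965

2.965


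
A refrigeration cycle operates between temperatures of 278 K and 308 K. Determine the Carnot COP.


dT = 308 - 278 = 30 K
COP_carnot = T_cold / dT = 278 / 30
COP_carnot = 9.267

9.267


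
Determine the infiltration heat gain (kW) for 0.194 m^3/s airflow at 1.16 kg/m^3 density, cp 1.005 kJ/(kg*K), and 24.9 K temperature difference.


Q = V_dot * rho * cp * dT
Q = 0.194 * 1.16 * 1.005 * 24.9
Q = 5.632 kW

5.632


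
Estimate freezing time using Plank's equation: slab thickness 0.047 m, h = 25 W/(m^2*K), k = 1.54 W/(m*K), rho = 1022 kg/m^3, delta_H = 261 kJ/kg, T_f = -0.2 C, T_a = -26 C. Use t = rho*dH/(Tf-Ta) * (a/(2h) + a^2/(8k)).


dT = -0.2 - (-26) = 25.8 K
term1 = a/(2h) = 0.047/(2*25) = 0.00094
term2 = a^2/(8k) = 0.047^2/(8*1.54) = 0.0001793019481
t = rho*dH*1000/dT * (term1 + term2)
t = 1022*261*1000/25.8 * (0.00094 + 0.0001793019481)
t = 11572 s

11572


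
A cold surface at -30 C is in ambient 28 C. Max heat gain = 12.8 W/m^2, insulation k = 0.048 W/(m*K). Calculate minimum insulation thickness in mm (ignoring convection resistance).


dT = 28 - (-30) = 58 K
thickness = k * dT / q_max * 1000
thickness = 0.048 * 58 / 12.8 * 1000
thickness = 217.5 mm

217.5


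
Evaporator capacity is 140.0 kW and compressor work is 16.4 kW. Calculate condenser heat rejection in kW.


Q_cond = Q_evap + W
Q_cond = 140.0 + 16.4
Q_cond = 156.4 kW

156.4


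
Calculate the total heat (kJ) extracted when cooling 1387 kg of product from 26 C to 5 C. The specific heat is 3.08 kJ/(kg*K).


dT = 26 - (5) = 21 K
Q = m * cp * dT = 1387 * 3.08 * 21
Q = 89711 kJ

89711


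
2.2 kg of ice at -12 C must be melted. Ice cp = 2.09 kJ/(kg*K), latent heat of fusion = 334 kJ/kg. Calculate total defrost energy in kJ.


Sensible heat = cp * dT = 2.09 * 12 = 25.08 kJ/kg
Total per kg = 25.08 + 334 = 359.08 kJ/kg
Q = m * total = 2.2 * 359.08
Q = 790.0 kJ

790.0


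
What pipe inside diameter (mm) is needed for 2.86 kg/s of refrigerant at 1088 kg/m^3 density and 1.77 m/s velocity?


A = m_dot / (rho * v) = 2.86 / (1088 * 1.77) = 0.001485127949 m^2
d = sqrt(4*A/pi) * 1000
d = 43.5 mm

43.5


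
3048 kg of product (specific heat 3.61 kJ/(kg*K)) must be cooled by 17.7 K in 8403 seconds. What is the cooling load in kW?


Q = m * cp * dT / t
Q = 3048 * 3.61 * 17.7 / 8403
Q = 23.177 kW

23.177


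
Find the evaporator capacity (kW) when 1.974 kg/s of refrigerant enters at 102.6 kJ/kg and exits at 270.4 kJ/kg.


dh = 270.4 - 102.6 = 167.8 kJ/kg
Q_evap = m_dot * dh = 1.974 * 167.8
Q_evap = 331.24 kW

331.24
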